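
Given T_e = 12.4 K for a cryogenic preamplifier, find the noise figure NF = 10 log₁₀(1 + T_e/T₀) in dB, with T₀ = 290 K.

0.182 dB

F = 1 + T_e/T₀ = 1 + 12.4/290 = 1.04276
NF = 10 log₁₀(1.04276) = 0.182 dB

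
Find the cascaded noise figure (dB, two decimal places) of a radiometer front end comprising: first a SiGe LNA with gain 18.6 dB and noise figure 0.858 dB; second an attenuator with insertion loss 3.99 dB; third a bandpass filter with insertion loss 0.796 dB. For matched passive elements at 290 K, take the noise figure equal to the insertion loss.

Convert to linear (a loss of L dB is a gain of −L dB): F_i = 10^(NF_i/10), G_i = 10^(G_i,dB/10)
  Stage 1: F_1 = 10^(0.858/10) = 1.218, G_1 = 10^(18.6/10) = 72.44
  Stage 2: F_2 = 10^(3.99/10) = 2.506, G_2 = 10^(−3.99/10) = 0.3990
  Stage 3: F_3 = 10^(0.796/10) = 1.201, G_3 = 10^(−0.796/10) = 0.8325
Friis cascade:
  F = 1.218 + (2.506 − 1)/72.44 + (1.201 − 1)/28.91 = 1.246
NF = 10 log₁₀(1.246) = 0.96 dB

0.96 dB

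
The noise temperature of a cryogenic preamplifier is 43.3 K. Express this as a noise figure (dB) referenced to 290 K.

F = 1 + T_e/T₀ = 1 + 43.3/290 = 1.14931
NF = 10 log₁₀(1.14931) = 0.604 dB

0.604 dB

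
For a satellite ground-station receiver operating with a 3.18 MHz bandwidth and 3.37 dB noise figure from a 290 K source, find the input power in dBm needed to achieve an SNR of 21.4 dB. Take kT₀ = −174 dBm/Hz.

Sensitivity = −174 + 10 log₁₀(B) + NF + SNR_min
= −174 + 65.02 + 3.37 + 21.4
= −84.21 dBm → −84.2 dBm

−84.2 dBm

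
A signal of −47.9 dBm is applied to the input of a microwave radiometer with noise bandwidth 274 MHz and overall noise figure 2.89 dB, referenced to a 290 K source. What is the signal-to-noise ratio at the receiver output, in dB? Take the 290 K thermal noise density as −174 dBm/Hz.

38.8 dB

Noise floor: N = −174 + 10 log₁₀(B) + NF
10 log₁₀(2.74×10⁸) = 84.38 dB
N = −174 + 84.38 + 2.89 = −86.73 dBm
SNR = P_sig − N = −47.9 − (−86.73) = 38.83 dB → 38.8 dB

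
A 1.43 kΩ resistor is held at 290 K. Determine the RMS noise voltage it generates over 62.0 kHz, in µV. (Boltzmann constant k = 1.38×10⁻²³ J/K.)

V_n = √(4kTRB)
4kTRB = 4 × 1.38×10⁻²³ × 290 × 1.43×10³ × 6.20×10⁴ = 1.42×10⁻¹² V²
V_n = √(1.42×10⁻¹²) = 1.19×10⁻⁶ V = 1.19 µV

1.19 µV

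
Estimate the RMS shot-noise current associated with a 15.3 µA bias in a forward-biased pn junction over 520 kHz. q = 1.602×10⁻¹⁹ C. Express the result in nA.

1.60 nA

I_n = √(2qI·B)
2qI·B = 2 × 1.602×10⁻¹⁹ × 1.53×10⁻⁵ × 5.20×10⁵ = 2.55×10⁻¹⁸ A²
I_n = √(2.55×10⁻¹⁸) = 1.60×10⁻⁹ A = 1.60 nA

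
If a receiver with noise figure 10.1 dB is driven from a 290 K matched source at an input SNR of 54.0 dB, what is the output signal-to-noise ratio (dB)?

By definition F = SNR_in/SNR_out, so in dB: SNR_out = SNR_in − NF
SNR_out = 54.0 − 10.1 = 43.9 dB

43.9 dB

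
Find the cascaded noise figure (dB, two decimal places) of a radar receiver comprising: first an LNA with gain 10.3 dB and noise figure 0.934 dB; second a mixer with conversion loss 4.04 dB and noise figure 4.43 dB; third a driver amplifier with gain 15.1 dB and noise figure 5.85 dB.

3.18 dB

Convert to linear (a loss of L dB is a gain of −L dB): F_i = 10^(NF_i/10), G_i = 10^(G_i,dB/10)
  Stage 1: F_1 = 10^(0.934/10) = 1.240, G_1 = 10^(10.3/10) = 10.72
  Stage 2: F_2 = 10^(4.43/10) = 2.773, G_2 = 10^(−4.04/10) = 0.3945
  Stage 3: F_3 = 10^(5.85/10) = 3.846, G_3 = 10^(15.1/10) = 32.36
Friis cascade:
  F = 1.240 + (2.773 − 1)/10.72 + (3.846 − 1)/4.227 = 2.079
NF = 10 log₁₀(2.079) = 3.18 dB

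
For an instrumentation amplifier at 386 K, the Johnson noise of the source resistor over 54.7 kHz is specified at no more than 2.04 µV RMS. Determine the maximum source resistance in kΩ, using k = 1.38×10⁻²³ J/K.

3.57 kΩ

Johnson–Nyquist: V_n = √(4kTRB) ⇒ R = V_n² / (4kTB)
4kTB = 4 × 1.38×10⁻²³ × 386 × 5.47×10⁴ = 1.17×10⁻¹⁵
R = (2.04×10⁻⁶)² / 1.17×10⁻¹⁵ = 3.57×10³ Ω = 3.57 kΩ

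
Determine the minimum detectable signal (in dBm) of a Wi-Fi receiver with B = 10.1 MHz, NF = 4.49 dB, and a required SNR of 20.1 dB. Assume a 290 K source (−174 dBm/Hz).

−79.4 dBm

Sensitivity = −174 + 10 log₁₀(B) + NF + SNR_min
= −174 + 70.04 + 4.49 + 20.1
= −79.37 dBm → −79.4 dBm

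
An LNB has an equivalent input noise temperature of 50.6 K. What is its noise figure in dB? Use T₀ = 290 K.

0.698 dB

F = 1 + T_e/T₀ = 1 + 50.6/290 = 1.17448
NF = 10 log₁₀(1.17448) = 0.698 dB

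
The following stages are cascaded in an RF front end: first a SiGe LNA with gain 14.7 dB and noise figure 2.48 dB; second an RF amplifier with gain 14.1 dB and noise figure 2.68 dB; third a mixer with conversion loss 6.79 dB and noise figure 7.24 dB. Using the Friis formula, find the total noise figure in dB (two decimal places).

Convert to linear (a loss of L dB is a gain of −L dB): F_i = 10^(NF_i/10), G_i = 10^(G_i,dB/10)
  Stage 1: F_1 = 10^(2.48/10) = 1.770, G_1 = 10^(14.7/10) = 29.51
  Stage 2: F_2 = 10^(2.68/10) = 1.854, G_2 = 10^(14.1/10) = 25.70
  Stage 3: F_3 = 10^(7.24/10) = 5.297, G_3 = 10^(−6.79/10) = 0.2094
Friis cascade:
  F = 1.770 + (1.854 − 1)/29.51 + (5.297 − 1)/758.6 = 1.805
NF = 10 log₁₀(1.805) = 2.56 dB

2.56 dB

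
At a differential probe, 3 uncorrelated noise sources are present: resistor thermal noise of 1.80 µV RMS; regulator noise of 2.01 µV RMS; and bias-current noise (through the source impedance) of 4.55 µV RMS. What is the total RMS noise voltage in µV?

Uncorrelated sources add in power (mean-square): V_tot = √(ΣV_i²)
V_tot = √[(1.80×10⁻⁶)² + (2.01×10⁻⁶)² + (4.55×10⁻⁶)²] = 5.29×10⁻⁶ V = 5.29 µV

5.29 µV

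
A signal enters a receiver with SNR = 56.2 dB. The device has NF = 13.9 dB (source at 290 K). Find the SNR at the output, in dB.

42.3 dB

By definition F = SNR_in/SNR_out, so in dB: SNR_out = SNR_in − NF
SNR_out = 56.2 − 13.9 = 42.3 dB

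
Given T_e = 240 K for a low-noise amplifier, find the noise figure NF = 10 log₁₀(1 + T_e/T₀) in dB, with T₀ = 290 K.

2.62 dB

F = 1 + T_e/T₀ = 1 + 240/290 = 1.82759
NF = 10 log₁₀(1.82759) = 2.62 dB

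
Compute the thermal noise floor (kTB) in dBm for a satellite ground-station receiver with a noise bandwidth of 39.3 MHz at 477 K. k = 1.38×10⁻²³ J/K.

P_n = kTB = 1.38×10⁻²³ × 477 × 3.93×10⁷ = 2.59×10⁻¹³ W
In dBm: 10 log₁₀(2.59×10⁻¹³ / 10⁻³) = −95.9 dBm

−95.9 dBm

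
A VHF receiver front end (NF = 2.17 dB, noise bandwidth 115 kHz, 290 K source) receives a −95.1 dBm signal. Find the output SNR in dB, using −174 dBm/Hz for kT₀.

26.1 dB

Noise floor: N = −174 + 10 log₁₀(B) + NF
10 log₁₀(1.15×10⁵) = 50.61 dB
N = −174 + 50.61 + 2.17 = −121.22 dBm
SNR = P_sig − N = −95.1 − (−121.22) = 26.12 dB → 26.1 dB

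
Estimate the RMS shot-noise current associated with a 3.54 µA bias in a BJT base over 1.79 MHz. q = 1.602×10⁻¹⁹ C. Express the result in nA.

1.42 nA

I_n = √(2qI·B)
2qI·B = 2 × 1.602×10⁻¹⁹ × 3.54×10⁻⁶ × 1.79×10⁶ = 2.03×10⁻¹⁸ A²
I_n = √(2.03×10⁻¹⁸) = 1.42×10⁻⁹ A = 1.42 nA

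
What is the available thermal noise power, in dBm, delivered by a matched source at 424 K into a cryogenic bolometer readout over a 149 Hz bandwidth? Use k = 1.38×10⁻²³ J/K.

−150.6 dBm

P_n = kTB = 1.38×10⁻²³ × 424 × 1.49×10² = 8.72×10⁻¹⁹ W
In dBm: 10 log₁₀(8.72×10⁻¹⁹ / 10⁻³) = −150.6 dBm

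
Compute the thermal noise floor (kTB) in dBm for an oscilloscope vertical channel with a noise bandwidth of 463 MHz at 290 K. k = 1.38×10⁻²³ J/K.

−87.3 dBm

P_n = kTB = 1.38×10⁻²³ × 290 × 4.63×10⁸ = 1.85×10⁻¹² W
In dBm: 10 log₁₀(1.85×10⁻¹² / 10⁻³) = −87.3 dBm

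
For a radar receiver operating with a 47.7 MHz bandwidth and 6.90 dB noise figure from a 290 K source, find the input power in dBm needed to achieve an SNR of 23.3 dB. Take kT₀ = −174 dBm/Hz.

−67.0 dBm

Sensitivity = −174 + 10 log₁₀(B) + NF + SNR_min
= −174 + 76.79 + 6.90 + 23.3
= −67.01 dBm → −67.0 dBm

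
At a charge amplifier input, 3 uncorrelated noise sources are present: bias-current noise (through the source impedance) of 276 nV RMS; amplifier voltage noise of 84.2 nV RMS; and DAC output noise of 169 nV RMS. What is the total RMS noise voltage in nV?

Uncorrelated sources add in power (mean-square): V_tot = √(ΣV_i²)
V_tot = √[(2.76×10⁻⁷)² + (8.42×10⁻⁸)² + (1.69×10⁻⁷)²] = 3.34×10⁻⁷ V = 334 nV

334 nV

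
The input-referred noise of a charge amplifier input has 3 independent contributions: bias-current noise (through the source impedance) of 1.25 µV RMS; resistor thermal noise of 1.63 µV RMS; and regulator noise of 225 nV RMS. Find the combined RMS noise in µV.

Uncorrelated sources add in power (mean-square): V_tot = √(ΣV_i²)
V_tot = √[(1.25×10⁻⁶)² + (1.63×10⁻⁶)² + (2.25×10⁻⁷)²] = 2.07×10⁻⁶ V = 2.07 µV

2.07 µV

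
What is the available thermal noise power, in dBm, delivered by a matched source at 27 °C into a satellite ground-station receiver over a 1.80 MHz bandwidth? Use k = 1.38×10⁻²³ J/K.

T = 27 °C + 273.15 = 300.15 K
P_n = kTB = 1.38×10⁻²³ × 300.15 × 1.80×10⁶ = 7.46×10⁻¹⁵ W
In dBm: 10 log₁₀(7.46×10⁻¹⁵ / 10⁻³) = −111.3 dBm

−111.3 dBm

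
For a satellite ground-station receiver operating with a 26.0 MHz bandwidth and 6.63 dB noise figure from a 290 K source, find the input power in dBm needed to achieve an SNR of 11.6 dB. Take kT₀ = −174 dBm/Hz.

−81.6 dBm

Sensitivity = −174 + 10 log₁₀(B) + NF + SNR_min
= −174 + 74.15 + 6.63 + 11.6
= −81.62 dBm → −81.6 dBm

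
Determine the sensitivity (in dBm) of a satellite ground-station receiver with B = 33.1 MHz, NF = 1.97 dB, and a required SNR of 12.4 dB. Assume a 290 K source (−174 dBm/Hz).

−84.4 dBm

Sensitivity = −174 + 10 log₁₀(B) + NF + SNR_min
= −174 + 75.2 + 1.97 + 12.4
= −84.43 dBm → −84.4 dBm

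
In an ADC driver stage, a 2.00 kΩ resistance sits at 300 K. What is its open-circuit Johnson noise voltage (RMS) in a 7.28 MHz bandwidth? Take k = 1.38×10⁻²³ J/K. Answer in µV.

15.5 µV

V_n = √(4kTRB)
4kTRB = 4 × 1.38×10⁻²³ × 300 × 2.00×10³ × 7.28×10⁶ = 2.41×10⁻¹⁰ V²
V_n = √(2.41×10⁻¹⁰) = 1.55×10⁻⁵ V = 15.5 µV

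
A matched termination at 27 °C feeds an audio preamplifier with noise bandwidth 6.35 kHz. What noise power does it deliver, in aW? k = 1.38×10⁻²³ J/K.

T = 27 °C + 273.15 = 300.15 K
P_n = kTB = 1.38×10⁻²³ × 300.15 × 6.35×10³ = 2.63×10⁻¹⁷ W = 26.3 aW

26.3 aW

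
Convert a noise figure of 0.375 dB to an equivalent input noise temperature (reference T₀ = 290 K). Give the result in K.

F = 10^(0.375/10) = 1.09018
T_e = (F − 1)·T₀ = (1.09018 − 1) × 290 = 26.2 K

26.2 K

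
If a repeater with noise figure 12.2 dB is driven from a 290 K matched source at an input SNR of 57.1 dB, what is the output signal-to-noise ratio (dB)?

44.9 dB

By definition F = SNR_in/SNR_out, so in dB: SNR_out = SNR_in − NF
SNR_out = 57.1 − 12.2 = 44.9 dB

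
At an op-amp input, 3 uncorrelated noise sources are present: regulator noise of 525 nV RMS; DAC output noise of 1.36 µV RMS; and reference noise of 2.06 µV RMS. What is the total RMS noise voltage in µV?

Uncorrelated sources add in power (mean-square): V_tot = √(ΣV_i²)
V_tot = √[(5.25×10⁻⁷)² + (1.36×10⁻⁶)² + (2.06×10⁻⁶)²] = 2.52×10⁻⁶ V = 2.52 µV

2.52 µV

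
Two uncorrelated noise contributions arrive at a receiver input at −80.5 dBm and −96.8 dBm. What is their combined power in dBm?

−80.4 dBm

Convert to linear, add, convert back:
P₁ = 8.91×10⁻¹² W, P₂ = 2.09×10⁻¹³ W
P_tot = 9.12×10⁻¹² W → 10 log₁₀(P_tot / 10⁻³) = −80.4 dBm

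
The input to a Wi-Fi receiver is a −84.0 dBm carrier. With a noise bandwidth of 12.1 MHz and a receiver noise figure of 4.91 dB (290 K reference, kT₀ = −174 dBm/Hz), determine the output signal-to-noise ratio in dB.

14.3 dB

Noise floor: N = −174 + 10 log₁₀(B) + NF
10 log₁₀(1.21×10⁷) = 70.83 dB
N = −174 + 70.83 + 4.91 = −98.26 dBm
SNR = P_sig − N = −84.0 − (−98.26) = 14.26 dB → 14.3 dB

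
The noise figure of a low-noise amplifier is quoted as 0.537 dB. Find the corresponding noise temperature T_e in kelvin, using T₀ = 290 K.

F = 10^(0.537/10) = 1.13162
T_e = (F − 1)·T₀ = (1.13162 − 1) × 290 = 38.2 K

38.2 K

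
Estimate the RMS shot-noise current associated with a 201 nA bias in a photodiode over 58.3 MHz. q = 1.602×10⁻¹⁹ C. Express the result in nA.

1.94 nA

I_n = √(2qI·B)
2qI·B = 2 × 1.602×10⁻¹⁹ × 2.01×10⁻⁷ × 5.83×10⁷ = 3.75×10⁻¹⁸ A²
I_n = √(3.75×10⁻¹⁸) = 1.94×10⁻⁹ A = 1.94 nA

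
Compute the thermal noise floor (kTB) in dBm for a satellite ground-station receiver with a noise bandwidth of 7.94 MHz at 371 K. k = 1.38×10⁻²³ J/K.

−103.9 dBm

P_n = kTB = 1.38×10⁻²³ × 371 × 7.94×10⁶ = 4.07×10⁻¹⁴ W
In dBm: 10 log₁₀(4.07×10⁻¹⁴ / 10⁻³) = −103.9 dBm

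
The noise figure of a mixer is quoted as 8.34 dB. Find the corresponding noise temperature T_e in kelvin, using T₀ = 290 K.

1689 K

F = 10^(8.34/10) = 6.82339
T_e = (F − 1)·T₀ = (6.82339 − 1) × 290 = 1689 K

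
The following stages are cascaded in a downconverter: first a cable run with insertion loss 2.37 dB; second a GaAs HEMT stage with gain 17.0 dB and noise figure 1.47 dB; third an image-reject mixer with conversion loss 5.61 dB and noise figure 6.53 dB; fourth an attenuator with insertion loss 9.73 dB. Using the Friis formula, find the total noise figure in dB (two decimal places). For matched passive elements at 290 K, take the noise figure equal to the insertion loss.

5.56 dB

Convert to linear (a loss of L dB is a gain of −L dB): F_i = 10^(NF_i/10), G_i = 10^(G_i,dB/10)
  Stage 1: F_1 = 10^(2.37/10) = 1.726, G_1 = 10^(−2.37/10) = 0.5794
  Stage 2: F_2 = 10^(1.47/10) = 1.403, G_2 = 10^(17.0/10) = 50.12
  Stage 3: F_3 = 10^(6.53/10) = 4.498, G_3 = 10^(−5.61/10) = 0.2748
  Stage 4: F_4 = 10^(9.73/10) = 9.397, G_4 = 10^(−9.73/10) = 0.1064
Friis cascade:
  F = 1.726 + (1.403 − 1)/0.5794 + (4.498 − 1)/29.04 + (9.397 − 1)/7.980 = 3.594
NF = 10 log₁₀(3.594) = 5.56 dB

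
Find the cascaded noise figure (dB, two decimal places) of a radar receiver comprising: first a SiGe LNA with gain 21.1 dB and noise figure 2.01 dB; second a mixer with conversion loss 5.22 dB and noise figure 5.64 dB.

Convert to linear (a loss of L dB is a gain of −L dB): F_i = 10^(NF_i/10), G_i = 10^(G_i,dB/10)
  Stage 1: F_1 = 10^(2.01/10) = 1.589, G_1 = 10^(21.1/10) = 128.8
  Stage 2: F_2 = 10^(5.64/10) = 3.664, G_2 = 10^(−5.22/10) = 0.3006
Friis cascade:
  F = 1.589 + (3.664 − 1)/128.8 = 1.609
NF = 10 log₁₀(1.609) = 2.07 dB

2.07 dB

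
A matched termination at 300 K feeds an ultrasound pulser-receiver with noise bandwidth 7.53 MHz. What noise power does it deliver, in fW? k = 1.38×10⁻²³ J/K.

P_n = kTB = 1.38×10⁻²³ × 300 × 7.53×10⁶ = 3.12×10⁻¹⁴ W = 31.2 fW

31.2 fW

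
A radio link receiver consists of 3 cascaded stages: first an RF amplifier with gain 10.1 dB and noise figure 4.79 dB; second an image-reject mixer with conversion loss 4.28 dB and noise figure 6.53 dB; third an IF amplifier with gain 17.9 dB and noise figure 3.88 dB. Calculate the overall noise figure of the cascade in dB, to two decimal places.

5.72 dB

Convert to linear (a loss of L dB is a gain of −L dB): F_i = 10^(NF_i/10), G_i = 10^(G_i,dB/10)
  Stage 1: F_1 = 10^(4.79/10) = 3.013, G_1 = 10^(10.1/10) = 10.23
  Stage 2: F_2 = 10^(6.53/10) = 4.498, G_2 = 10^(−4.28/10) = 0.3733
  Stage 3: F_3 = 10^(3.88/10) = 2.443, G_3 = 10^(17.9/10) = 61.66
Friis cascade:
  F = 3.013 + (4.498 − 1)/10.23 + (2.443 − 1)/3.819 = 3.733
NF = 10 log₁₀(3.733) = 5.72 dB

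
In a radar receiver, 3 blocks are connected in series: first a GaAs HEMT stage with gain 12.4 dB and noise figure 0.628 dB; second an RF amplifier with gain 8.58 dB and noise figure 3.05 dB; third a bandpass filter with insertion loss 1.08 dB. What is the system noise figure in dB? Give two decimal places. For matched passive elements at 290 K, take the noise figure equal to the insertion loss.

Convert to linear (a loss of L dB is a gain of −L dB): F_i = 10^(NF_i/10), G_i = 10^(G_i,dB/10)
  Stage 1: F_1 = 10^(0.628/10) = 1.156, G_1 = 10^(12.4/10) = 17.38
  Stage 2: F_2 = 10^(3.05/10) = 2.018, G_2 = 10^(8.58/10) = 7.211
  Stage 3: F_3 = 10^(1.08/10) = 1.282, G_3 = 10^(−1.08/10) = 0.7798
Friis cascade:
  F = 1.156 + (2.018 − 1)/17.38 + (1.282 − 1)/125.3 = 1.216
NF = 10 log₁₀(1.216) = 0.85 dB

0.85 dB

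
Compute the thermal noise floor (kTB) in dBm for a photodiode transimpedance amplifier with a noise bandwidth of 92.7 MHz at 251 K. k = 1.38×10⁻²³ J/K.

P_n = kTB = 1.38×10⁻²³ × 251 × 9.27×10⁷ = 3.21×10⁻¹³ W
In dBm: 10 log₁₀(3.21×10⁻¹³ / 10⁻³) = −94.9 dBm

−94.9 dBm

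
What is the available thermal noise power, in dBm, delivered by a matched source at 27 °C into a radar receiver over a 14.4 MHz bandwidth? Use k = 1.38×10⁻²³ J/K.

−102.2 dBm

T = 27 °C + 273.15 = 300.15 K
P_n = kTB = 1.38×10⁻²³ × 300.15 × 1.44×10⁷ = 5.96×10⁻¹⁴ W
In dBm: 10 log₁₀(5.96×10⁻¹⁴ / 10⁻³) = −102.2 dBm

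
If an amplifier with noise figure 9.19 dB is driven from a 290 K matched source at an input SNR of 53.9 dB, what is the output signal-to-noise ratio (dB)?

44.71 dB

By definition F = SNR_in/SNR_out, so in dB: SNR_out = SNR_in − NF
SNR_out = 53.9 − 9.19 = 44.71 dB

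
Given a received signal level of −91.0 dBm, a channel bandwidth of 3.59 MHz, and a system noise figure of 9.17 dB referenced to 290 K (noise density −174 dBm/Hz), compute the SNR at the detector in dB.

8.3 dB

Noise floor: N = −174 + 10 log₁₀(B) + NF
10 log₁₀(3.59×10⁶) = 65.55 dB
N = −174 + 65.55 + 9.17 = −99.28 dBm
SNR = P_sig − N = −91.0 − (−99.28) = 8.28 dB → 8.3 dB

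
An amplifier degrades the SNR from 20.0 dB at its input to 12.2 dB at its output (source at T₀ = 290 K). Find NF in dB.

7.8 dB

NF (dB) = SNR_in(dB) − SNR_out(dB) when the source is at T₀
NF = 20.0 − 12.2 = 7.8 dB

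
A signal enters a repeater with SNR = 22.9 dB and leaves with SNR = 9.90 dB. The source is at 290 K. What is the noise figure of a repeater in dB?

13.00 dB

NF (dB) = SNR_in(dB) − SNR_out(dB) when the source is at T₀
NF = 22.9 − 9.90 = 13.00 dB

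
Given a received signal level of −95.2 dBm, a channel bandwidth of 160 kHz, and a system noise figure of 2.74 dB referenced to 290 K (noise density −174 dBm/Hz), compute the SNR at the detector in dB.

Noise floor: N = −174 + 10 log₁₀(B) + NF
10 log₁₀(1.60×10⁵) = 52.04 dB
N = −174 + 52.04 + 2.74 = −119.22 dBm
SNR = P_sig − N = −95.2 − (−119.22) = 24.02 dB → 24.0 dB

24.0 dB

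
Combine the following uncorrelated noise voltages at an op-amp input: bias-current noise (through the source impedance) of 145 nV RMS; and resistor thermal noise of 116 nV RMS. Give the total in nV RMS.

Uncorrelated sources add in power (mean-square): V_tot = √(ΣV_i²)
V_tot = √[(1.45×10⁻⁷)² + (1.16×10⁻⁷)²] = 1.86×10⁻⁷ V = 186 nV

186 nV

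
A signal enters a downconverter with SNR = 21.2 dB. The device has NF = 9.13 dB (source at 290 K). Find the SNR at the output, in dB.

By definition F = SNR_in/SNR_out, so in dB: SNR_out = SNR_in − NF
SNR_out = 21.2 − 9.13 = 12.07 dB

12.07 dB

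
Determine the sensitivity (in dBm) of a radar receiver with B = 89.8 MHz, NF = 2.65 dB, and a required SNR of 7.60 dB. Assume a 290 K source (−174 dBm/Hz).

−84.2 dBm

Sensitivity = −174 + 10 log₁₀(B) + NF + SNR_min
= −174 + 79.53 + 2.65 + 7.60
= −84.22 dBm → −84.2 dBm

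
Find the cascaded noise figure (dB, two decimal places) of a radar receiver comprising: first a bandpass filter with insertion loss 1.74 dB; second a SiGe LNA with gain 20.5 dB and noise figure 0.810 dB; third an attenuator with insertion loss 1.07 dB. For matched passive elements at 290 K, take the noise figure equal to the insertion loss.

2.56 dB

Convert to linear (a loss of L dB is a gain of −L dB): F_i = 10^(NF_i/10), G_i = 10^(G_i,dB/10)
  Stage 1: F_1 = 10^(1.74/10) = 1.493, G_1 = 10^(−1.74/10) = 0.6699
  Stage 2: F_2 = 10^(0.810/10) = 1.205, G_2 = 10^(20.5/10) = 112.2
  Stage 3: F_3 = 10^(1.07/10) = 1.279, G_3 = 10^(−1.07/10) = 0.7816
Friis cascade:
  F = 1.493 + (1.205 − 1)/0.6699 + (1.279 − 1)/75.16 = 1.803
NF = 10 log₁₀(1.803) = 2.56 dB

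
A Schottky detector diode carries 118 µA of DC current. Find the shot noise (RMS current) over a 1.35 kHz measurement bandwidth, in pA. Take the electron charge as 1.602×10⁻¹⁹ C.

I_n = √(2qI·B)
2qI·B = 2 × 1.602×10⁻¹⁹ × 1.18×10⁻⁴ × 1.35×10³ = 5.10×10⁻²⁰ A²
I_n = √(5.10×10⁻²⁰) = 2.26×10⁻¹⁰ A = 226 pA

226 pA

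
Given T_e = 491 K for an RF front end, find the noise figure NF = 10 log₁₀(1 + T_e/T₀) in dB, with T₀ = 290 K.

F = 1 + T_e/T₀ = 1 + 491/290 = 2.6931
NF = 10 log₁₀(2.6931) = 4.30 dB

4.30 dB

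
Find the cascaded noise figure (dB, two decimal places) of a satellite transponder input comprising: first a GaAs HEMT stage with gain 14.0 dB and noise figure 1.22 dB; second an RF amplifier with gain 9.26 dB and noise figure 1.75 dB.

Convert to linear (a loss of L dB is a gain of −L dB): F_i = 10^(NF_i/10), G_i = 10^(G_i,dB/10)
  Stage 1: F_1 = 10^(1.22/10) = 1.324, G_1 = 10^(14.0/10) = 25.12
  Stage 2: F_2 = 10^(1.75/10) = 1.496, G_2 = 10^(9.26/10) = 8.433
Friis cascade:
  F = 1.324 + (1.496 − 1)/25.12 = 1.344
NF = 10 log₁₀(1.344) = 1.28 dB

1.28 dB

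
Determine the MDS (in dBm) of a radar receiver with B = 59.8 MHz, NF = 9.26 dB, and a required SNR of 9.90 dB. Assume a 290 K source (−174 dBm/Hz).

−77.1 dBm

Sensitivity = −174 + 10 log₁₀(B) + NF + SNR_min
= −174 + 77.77 + 9.26 + 9.90
= −77.07 dBm → −77.1 dBm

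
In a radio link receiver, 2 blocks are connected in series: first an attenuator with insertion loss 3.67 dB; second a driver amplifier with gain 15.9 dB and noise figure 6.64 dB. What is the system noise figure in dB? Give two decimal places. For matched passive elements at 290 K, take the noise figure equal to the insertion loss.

10.31 dB

Convert to linear (a loss of L dB is a gain of −L dB): F_i = 10^(NF_i/10), G_i = 10^(G_i,dB/10)
  Stage 1: F_1 = 10^(3.67/10) = 2.328, G_1 = 10^(−3.67/10) = 0.4295
  Stage 2: F_2 = 10^(6.64/10) = 4.613, G_2 = 10^(15.9/10) = 38.90
Friis cascade:
  F = 2.328 + (4.613 − 1)/0.4295 = 10.74
NF = 10 log₁₀(10.74) = 10.31 dB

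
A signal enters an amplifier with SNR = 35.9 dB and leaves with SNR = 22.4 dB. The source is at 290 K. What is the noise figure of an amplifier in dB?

NF (dB) = SNR_in(dB) − SNR_out(dB) when the source is at T₀
NF = 35.9 − 22.4 = 13.5 dB

13.5 dB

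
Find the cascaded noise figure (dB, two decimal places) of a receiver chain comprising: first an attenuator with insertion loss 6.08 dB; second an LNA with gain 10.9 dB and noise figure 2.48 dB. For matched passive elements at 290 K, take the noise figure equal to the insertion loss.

Convert to linear (a loss of L dB is a gain of −L dB): F_i = 10^(NF_i/10), G_i = 10^(G_i,dB/10)
  Stage 1: F_1 = 10^(6.08/10) = 4.055, G_1 = 10^(−6.08/10) = 0.2466
  Stage 2: F_2 = 10^(2.48/10) = 1.770, G_2 = 10^(10.9/10) = 12.30
Friis cascade:
  F = 4.055 + (1.770 − 1)/0.2466 = 7.178
NF = 10 log₁₀(7.178) = 8.56 dB

8.56 dB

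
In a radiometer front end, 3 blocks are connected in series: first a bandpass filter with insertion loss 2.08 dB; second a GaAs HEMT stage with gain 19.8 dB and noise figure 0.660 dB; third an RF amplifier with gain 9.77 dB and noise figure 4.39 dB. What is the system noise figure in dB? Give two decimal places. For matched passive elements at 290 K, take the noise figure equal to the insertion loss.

Convert to linear (a loss of L dB is a gain of −L dB): F_i = 10^(NF_i/10), G_i = 10^(G_i,dB/10)
  Stage 1: F_1 = 10^(2.08/10) = 1.614, G_1 = 10^(−2.08/10) = 0.6194
  Stage 2: F_2 = 10^(0.660/10) = 1.164, G_2 = 10^(19.8/10) = 95.50
  Stage 3: F_3 = 10^(4.39/10) = 2.748, G_3 = 10^(9.77/10) = 9.484
Friis cascade:
  F = 1.614 + (1.164 − 1)/0.6194 + (2.748 − 1)/59.16 = 1.909
NF = 10 log₁₀(1.909) = 2.81 dB

2.81 dB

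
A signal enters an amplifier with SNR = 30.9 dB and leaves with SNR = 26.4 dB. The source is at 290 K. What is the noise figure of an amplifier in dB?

NF (dB) = SNR_in(dB) − SNR_out(dB) when the source is at T₀
NF = 30.9 − 26.4 = 4.5 dB

4.5 dB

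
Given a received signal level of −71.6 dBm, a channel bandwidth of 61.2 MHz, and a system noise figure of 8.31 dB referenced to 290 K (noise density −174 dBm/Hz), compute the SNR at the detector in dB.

Noise floor: N = −174 + 10 log₁₀(B) + NF
10 log₁₀(6.12×10⁷) = 77.87 dB
N = −174 + 77.87 + 8.31 = −87.82 dBm
SNR = P_sig − N = −71.6 − (−87.82) = 16.22 dB → 16.2 dB

16.2 dB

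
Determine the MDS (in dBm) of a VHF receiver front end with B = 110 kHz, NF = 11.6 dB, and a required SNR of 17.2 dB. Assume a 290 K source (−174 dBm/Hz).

Sensitivity = −174 + 10 log₁₀(B) + NF + SNR_min
= −174 + 50.41 + 11.6 + 17.2
= −94.79 dBm → −94.8 dBm

−94.8 dBm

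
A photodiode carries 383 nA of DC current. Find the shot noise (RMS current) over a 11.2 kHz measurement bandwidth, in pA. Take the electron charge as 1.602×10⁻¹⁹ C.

37.1 pA

I_n = √(2qI·B)
2qI·B = 2 × 1.602×10⁻¹⁹ × 3.83×10⁻⁷ × 1.12×10⁴ = 1.37×10⁻²¹ A²
I_n = √(1.37×10⁻²¹) = 3.71×10⁻¹¹ A = 37.1 pA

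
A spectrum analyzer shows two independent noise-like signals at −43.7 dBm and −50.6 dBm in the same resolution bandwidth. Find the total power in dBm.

−42.9 dBm

Convert to linear, add, convert back:
P₁ = 4.27×10⁻⁸ W, P₂ = 8.71×10⁻⁹ W
P_tot = 5.14×10⁻⁸ W → 10 log₁₀(P_tot / 10⁻³) = −42.9 dBm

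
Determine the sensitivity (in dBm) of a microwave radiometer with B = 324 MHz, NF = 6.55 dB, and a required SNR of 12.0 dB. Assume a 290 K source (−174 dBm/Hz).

Sensitivity = −174 + 10 log₁₀(B) + NF + SNR_min
= −174 + 85.11 + 6.55 + 12.0
= −70.34 dBm → −70.3 dBm

−70.3 dBm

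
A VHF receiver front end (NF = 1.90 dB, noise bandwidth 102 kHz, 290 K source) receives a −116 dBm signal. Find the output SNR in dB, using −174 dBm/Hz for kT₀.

6.0 dB

Noise floor: N = −174 + 10 log₁₀(B) + NF
10 log₁₀(1.02×10⁵) = 50.09 dB
N = −174 + 50.09 + 1.90 = −122.01 dBm
SNR = P_sig − N = −116 − (−122.01) = 6.01 dB → 6.0 dB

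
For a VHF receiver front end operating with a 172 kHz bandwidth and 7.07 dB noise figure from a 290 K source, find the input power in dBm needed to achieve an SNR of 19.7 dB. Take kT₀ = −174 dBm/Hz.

−94.9 dBm

Sensitivity = −174 + 10 log₁₀(B) + NF + SNR_min
= −174 + 52.36 + 7.07 + 19.7
= −94.87 dBm → −94.9 dBm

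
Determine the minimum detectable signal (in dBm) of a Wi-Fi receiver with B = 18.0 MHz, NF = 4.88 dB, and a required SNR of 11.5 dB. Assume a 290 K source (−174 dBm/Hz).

−85.1 dBm

Sensitivity = −174 + 10 log₁₀(B) + NF + SNR_min
= −174 + 72.55 + 4.88 + 11.5
= −85.07 dBm → −85.1 dBm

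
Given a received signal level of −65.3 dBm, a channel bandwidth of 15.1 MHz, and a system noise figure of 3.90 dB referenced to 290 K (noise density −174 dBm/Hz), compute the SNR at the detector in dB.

Noise floor: N = −174 + 10 log₁₀(B) + NF
10 log₁₀(1.51×10⁷) = 71.79 dB
N = −174 + 71.79 + 3.90 = −98.31 dBm
SNR = P_sig − N = −65.3 − (−98.31) = 33.01 dB → 33.0 dB

33.0 dB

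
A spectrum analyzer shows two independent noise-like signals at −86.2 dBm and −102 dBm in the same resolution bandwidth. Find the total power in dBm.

−86.1 dBm

Convert to linear, add, convert back:
P₁ = 2.40×10⁻¹² W, P₂ = 6.31×10⁻¹⁴ W
P_tot = 2.46×10⁻¹² W → 10 log₁₀(P_tot / 10⁻³) = −86.1 dBm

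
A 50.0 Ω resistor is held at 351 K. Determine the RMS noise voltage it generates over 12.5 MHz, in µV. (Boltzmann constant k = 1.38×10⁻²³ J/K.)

V_n = √(4kTRB)
4kTRB = 4 × 1.38×10⁻²³ × 351 × 5.00×10¹ × 1.25×10⁷ = 1.21×10⁻¹¹ V²
V_n = √(1.21×10⁻¹¹) = 3.48×10⁻⁶ V = 3.48 µV

3.48 µV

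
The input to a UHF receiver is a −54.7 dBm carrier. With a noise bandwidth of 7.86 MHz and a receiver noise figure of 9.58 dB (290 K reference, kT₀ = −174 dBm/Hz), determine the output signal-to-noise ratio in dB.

Noise floor: N = −174 + 10 log₁₀(B) + NF
10 log₁₀(7.86×10⁶) = 68.95 dB
N = −174 + 68.95 + 9.58 = −95.47 dBm
SNR = P_sig − N = −54.7 − (−95.47) = 40.77 dB → 40.8 dB

40.8 dB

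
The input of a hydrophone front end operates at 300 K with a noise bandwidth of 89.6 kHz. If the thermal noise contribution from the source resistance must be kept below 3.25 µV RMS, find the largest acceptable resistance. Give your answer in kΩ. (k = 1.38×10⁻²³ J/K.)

7.12 kΩ

Johnson–Nyquist: V_n = √(4kTRB) ⇒ R = V_n² / (4kTB)
4kTB = 4 × 1.38×10⁻²³ × 300 × 8.96×10⁴ = 1.48×10⁻¹⁵
R = (3.25×10⁻⁶)² / 1.48×10⁻¹⁵ = 7.12×10³ Ω = 7.12 kΩ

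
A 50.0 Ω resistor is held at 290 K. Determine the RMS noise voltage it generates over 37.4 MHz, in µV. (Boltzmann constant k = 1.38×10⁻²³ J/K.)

5.47 µV

V_n = √(4kTRB)
4kTRB = 4 × 1.38×10⁻²³ × 290 × 5.00×10¹ × 3.74×10⁷ = 2.99×10⁻¹¹ V²
V_n = √(2.99×10⁻¹¹) = 5.47×10⁻⁶ V = 5.47 µV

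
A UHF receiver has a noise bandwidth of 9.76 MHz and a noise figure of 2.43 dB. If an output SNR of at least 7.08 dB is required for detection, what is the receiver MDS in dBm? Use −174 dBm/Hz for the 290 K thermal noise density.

−94.6 dBm

Sensitivity = −174 + 10 log₁₀(B) + NF + SNR_min
= −174 + 69.89 + 2.43 + 7.08
= −94.60 dBm → −94.6 dBm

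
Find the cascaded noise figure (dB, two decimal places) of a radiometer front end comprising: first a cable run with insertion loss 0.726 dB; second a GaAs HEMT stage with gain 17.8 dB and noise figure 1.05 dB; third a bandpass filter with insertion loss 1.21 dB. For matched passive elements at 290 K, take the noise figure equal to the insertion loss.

Convert to linear (a loss of L dB is a gain of −L dB): F_i = 10^(NF_i/10), G_i = 10^(G_i,dB/10)
  Stage 1: F_1 = 10^(0.726/10) = 1.182, G_1 = 10^(−0.726/10) = 0.8461
  Stage 2: F_2 = 10^(1.05/10) = 1.274, G_2 = 10^(17.8/10) = 60.26
  Stage 3: F_3 = 10^(1.21/10) = 1.321, G_3 = 10^(−1.21/10) = 0.7568
Friis cascade:
  F = 1.182 + (1.274 − 1)/0.8461 + (1.321 − 1)/50.98 = 1.512
NF = 10 log₁₀(1.512) = 1.79 dB

1.79 dB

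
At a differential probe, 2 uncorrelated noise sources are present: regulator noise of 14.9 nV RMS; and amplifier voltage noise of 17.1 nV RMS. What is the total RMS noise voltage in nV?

Uncorrelated sources add in power (mean-square): V_tot = √(ΣV_i²)
V_tot = √[(1.49×10⁻⁸)² + (1.71×10⁻⁸)²] = 2.27×10⁻⁸ V = 22.7 nV

22.7 nV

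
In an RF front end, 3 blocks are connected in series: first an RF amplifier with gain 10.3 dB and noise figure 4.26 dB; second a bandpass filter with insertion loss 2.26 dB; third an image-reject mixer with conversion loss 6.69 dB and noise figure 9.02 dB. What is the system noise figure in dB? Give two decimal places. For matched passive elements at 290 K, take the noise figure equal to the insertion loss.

5.83 dB

Convert to linear (a loss of L dB is a gain of −L dB): F_i = 10^(NF_i/10), G_i = 10^(G_i,dB/10)
  Stage 1: F_1 = 10^(4.26/10) = 2.667, G_1 = 10^(10.3/10) = 10.72
  Stage 2: F_2 = 10^(2.26/10) = 1.683, G_2 = 10^(−2.26/10) = 0.5943
  Stage 3: F_3 = 10^(9.02/10) = 7.980, G_3 = 10^(−6.69/10) = 0.2143
Friis cascade:
  F = 2.667 + (1.683 − 1)/10.72 + (7.980 − 1)/6.368 = 3.827
NF = 10 log₁₀(3.827) = 5.83 dB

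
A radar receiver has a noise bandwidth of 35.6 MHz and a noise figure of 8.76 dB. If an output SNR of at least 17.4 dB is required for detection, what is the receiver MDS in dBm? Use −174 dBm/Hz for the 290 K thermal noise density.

−72.3 dBm

Sensitivity = −174 + 10 log₁₀(B) + NF + SNR_min
= −174 + 75.51 + 8.76 + 17.4
= −72.33 dBm → −72.3 dBm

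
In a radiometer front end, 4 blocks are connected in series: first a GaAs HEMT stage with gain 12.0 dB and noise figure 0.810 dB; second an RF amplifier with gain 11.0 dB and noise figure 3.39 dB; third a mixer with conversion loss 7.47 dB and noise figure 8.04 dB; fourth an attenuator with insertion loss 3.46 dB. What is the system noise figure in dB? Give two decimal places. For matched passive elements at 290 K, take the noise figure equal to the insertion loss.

1.27 dB

Convert to linear (a loss of L dB is a gain of −L dB): F_i = 10^(NF_i/10), G_i = 10^(G_i,dB/10)
  Stage 1: F_1 = 10^(0.810/10) = 1.205, G_1 = 10^(12.0/10) = 15.85
  Stage 2: F_2 = 10^(3.39/10) = 2.183, G_2 = 10^(11.0/10) = 12.59
  Stage 3: F_3 = 10^(8.04/10) = 6.368, G_3 = 10^(−7.47/10) = 0.1791
  Stage 4: F_4 = 10^(3.46/10) = 2.218, G_4 = 10^(−3.46/10) = 0.4508
Friis cascade:
  F = 1.205 + (2.183 − 1)/15.85 + (6.368 − 1)/199.5 + (2.218 − 1)/35.73 = 1.341
NF = 10 log₁₀(1.341) = 1.27 dB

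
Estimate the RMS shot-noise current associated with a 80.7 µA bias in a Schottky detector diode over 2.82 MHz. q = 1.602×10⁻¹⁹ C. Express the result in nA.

8.54 nA

I_n = √(2qI·B)
2qI·B = 2 × 1.602×10⁻¹⁹ × 8.07×10⁻⁵ × 2.82×10⁶ = 7.29×10⁻¹⁷ A²
I_n = √(7.29×10⁻¹⁷) = 8.54×10⁻⁹ A = 8.54 nA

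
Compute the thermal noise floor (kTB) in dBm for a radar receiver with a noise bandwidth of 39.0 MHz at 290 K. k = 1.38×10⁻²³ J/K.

−98.1 dBm

P_n = kTB = 1.38×10⁻²³ × 290 × 3.90×10⁷ = 1.56×10⁻¹³ W
In dBm: 10 log₁₀(1.56×10⁻¹³ / 10⁻³) = −98.1 dBm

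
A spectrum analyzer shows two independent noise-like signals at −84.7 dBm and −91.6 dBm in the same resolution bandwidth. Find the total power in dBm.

−83.9 dBm

Convert to linear, add, convert back:
P₁ = 3.39×10⁻¹² W, P₂ = 6.92×10⁻¹³ W
P_tot = 4.08×10⁻¹² W → 10 log₁₀(P_tot / 10⁻³) = −83.9 dBm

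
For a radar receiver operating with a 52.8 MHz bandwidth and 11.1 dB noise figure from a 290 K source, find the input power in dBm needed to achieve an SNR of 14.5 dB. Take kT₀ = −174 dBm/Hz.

−71.2 dBm

Sensitivity = −174 + 10 log₁₀(B) + NF + SNR_min
= −174 + 77.23 + 11.1 + 14.5
= −71.17 dBm → −71.2 dBm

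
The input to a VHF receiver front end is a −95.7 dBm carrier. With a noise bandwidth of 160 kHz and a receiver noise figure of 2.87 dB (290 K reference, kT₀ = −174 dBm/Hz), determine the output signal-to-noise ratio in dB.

Noise floor: N = −174 + 10 log₁₀(B) + NF
10 log₁₀(1.60×10⁵) = 52.04 dB
N = −174 + 52.04 + 2.87 = −119.09 dBm
SNR = P_sig − N = −95.7 − (−119.09) = 23.39 dB → 23.4 dB

23.4 dB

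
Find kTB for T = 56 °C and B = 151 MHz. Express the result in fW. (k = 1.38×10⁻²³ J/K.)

686 fW

T = 56 °C + 273.15 = 329.15 K
P_n = kTB = 1.38×10⁻²³ × 329.15 × 1.51×10⁸ = 6.86×10⁻¹³ W = 686 fW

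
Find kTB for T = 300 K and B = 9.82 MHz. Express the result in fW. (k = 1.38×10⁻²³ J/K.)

P_n = kTB = 1.38×10⁻²³ × 300 × 9.82×10⁶ = 4.07×10⁻¹⁴ W = 40.7 fW

40.7 fW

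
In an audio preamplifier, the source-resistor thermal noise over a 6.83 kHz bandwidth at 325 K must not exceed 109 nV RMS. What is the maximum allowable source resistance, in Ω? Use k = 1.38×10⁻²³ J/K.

97.0 Ω

Johnson–Nyquist: V_n = √(4kTRB) ⇒ R = V_n² / (4kTB)
4kTB = 4 × 1.38×10⁻²³ × 325 × 6.83×10³ = 1.23×10⁻¹⁶
R = (1.09×10⁻⁷)² / 1.23×10⁻¹⁶ = 9.70×10¹ Ω = 97.0 Ω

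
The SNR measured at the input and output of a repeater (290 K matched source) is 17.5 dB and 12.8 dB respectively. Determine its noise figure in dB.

NF (dB) = SNR_in(dB) − SNR_out(dB) when the source is at T₀
NF = 17.5 − 12.8 = 4.7 dB

4.7 dB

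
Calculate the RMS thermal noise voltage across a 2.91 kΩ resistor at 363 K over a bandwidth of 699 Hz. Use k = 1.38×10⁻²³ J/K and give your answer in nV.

202 nV

V_n = √(4kTRB)
4kTRB = 4 × 1.38×10⁻²³ × 363 × 2.91×10³ × 6.99×10² = 4.08×10⁻¹⁴ V²
V_n = √(4.08×10⁻¹⁴) = 2.02×10⁻⁷ V = 202 nV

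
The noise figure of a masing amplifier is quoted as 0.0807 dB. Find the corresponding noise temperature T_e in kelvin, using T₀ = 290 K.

F = 10^(0.0807/10) = 1.01876
T_e = (F − 1)·T₀ = (1.01876 − 1) × 290 = 5.44 K

5.44 K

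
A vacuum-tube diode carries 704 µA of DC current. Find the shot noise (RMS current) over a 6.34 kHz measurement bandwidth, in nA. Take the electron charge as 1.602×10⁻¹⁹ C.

1.20 nA

I_n = √(2qI·B)
2qI·B = 2 × 1.602×10⁻¹⁹ × 7.04×10⁻⁴ × 6.34×10³ = 1.43×10⁻¹⁸ A²
I_n = √(1.43×10⁻¹⁸) = 1.20×10⁻⁹ A = 1.20 nA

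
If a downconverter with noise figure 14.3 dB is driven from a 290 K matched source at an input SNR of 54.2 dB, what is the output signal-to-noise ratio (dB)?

39.9 dB

By definition F = SNR_in/SNR_out, so in dB: SNR_out = SNR_in − NF
SNR_out = 54.2 − 14.3 = 39.9 dB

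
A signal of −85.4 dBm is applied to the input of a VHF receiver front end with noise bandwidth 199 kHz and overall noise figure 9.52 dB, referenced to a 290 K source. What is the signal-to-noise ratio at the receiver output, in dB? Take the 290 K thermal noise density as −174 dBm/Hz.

26.1 dB

Noise floor: N = −174 + 10 log₁₀(B) + NF
10 log₁₀(1.99×10⁵) = 52.99 dB
N = −174 + 52.99 + 9.52 = −111.49 dBm
SNR = P_sig − N = −85.4 − (−111.49) = 26.09 dB → 26.1 dB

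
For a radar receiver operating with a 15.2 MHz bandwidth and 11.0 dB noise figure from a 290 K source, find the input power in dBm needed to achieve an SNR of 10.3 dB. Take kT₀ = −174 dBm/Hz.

−80.9 dBm

Sensitivity = −174 + 10 log₁₀(B) + NF + SNR_min
= −174 + 71.82 + 11.0 + 10.3
= −80.88 dBm → −80.9 dBm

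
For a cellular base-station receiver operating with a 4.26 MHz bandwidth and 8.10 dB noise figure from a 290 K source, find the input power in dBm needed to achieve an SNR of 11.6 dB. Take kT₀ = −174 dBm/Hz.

Sensitivity = −174 + 10 log₁₀(B) + NF + SNR_min
= −174 + 66.29 + 8.10 + 11.6
= −88.01 dBm → −88.0 dBm

−88.0 dBm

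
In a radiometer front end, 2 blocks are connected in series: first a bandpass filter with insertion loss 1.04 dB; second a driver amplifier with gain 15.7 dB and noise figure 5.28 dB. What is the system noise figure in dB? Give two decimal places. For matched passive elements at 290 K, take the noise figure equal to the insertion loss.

6.32 dB

Convert to linear (a loss of L dB is a gain of −L dB): F_i = 10^(NF_i/10), G_i = 10^(G_i,dB/10)
  Stage 1: F_1 = 10^(1.04/10) = 1.271, G_1 = 10^(−1.04/10) = 0.7870
  Stage 2: F_2 = 10^(5.28/10) = 3.373, G_2 = 10^(15.7/10) = 37.15
Friis cascade:
  F = 1.271 + (3.373 − 1)/0.7870 = 4.285
NF = 10 log₁₀(4.285) = 6.32 dB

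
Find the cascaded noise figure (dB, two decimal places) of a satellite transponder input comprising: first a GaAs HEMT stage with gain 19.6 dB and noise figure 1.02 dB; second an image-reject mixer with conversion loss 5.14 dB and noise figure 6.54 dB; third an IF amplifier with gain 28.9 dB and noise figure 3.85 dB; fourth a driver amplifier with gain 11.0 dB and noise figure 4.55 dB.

Convert to linear (a loss of L dB is a gain of −L dB): F_i = 10^(NF_i/10), G_i = 10^(G_i,dB/10)
  Stage 1: F_1 = 10^(1.02/10) = 1.265, G_1 = 10^(19.6/10) = 91.20
  Stage 2: F_2 = 10^(6.54/10) = 4.508, G_2 = 10^(−5.14/10) = 0.3062
  Stage 3: F_3 = 10^(3.85/10) = 2.427, G_3 = 10^(28.9/10) = 776.2
  Stage 4: F_4 = 10^(4.55/10) = 2.851, G_4 = 10^(11.0/10) = 12.59
Friis cascade:
  F = 1.265 + (4.508 − 1)/91.20 + (2.427 − 1)/27.93 + (2.851 − 1)/2.168×10⁴ = 1.354
NF = 10 log₁₀(1.354) = 1.32 dB

1.32 dB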